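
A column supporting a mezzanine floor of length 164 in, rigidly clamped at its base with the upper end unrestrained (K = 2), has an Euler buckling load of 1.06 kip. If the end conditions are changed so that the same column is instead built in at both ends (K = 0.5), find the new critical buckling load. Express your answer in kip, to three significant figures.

P_cr ≈ 17.0 kip

P_cr ∝ 1/K², so P_cr,new = P_cr,old × (K_old/K_new)² = 1.06 × (2/0.5)²
= 1.06 × 16.00 = 17.0 kip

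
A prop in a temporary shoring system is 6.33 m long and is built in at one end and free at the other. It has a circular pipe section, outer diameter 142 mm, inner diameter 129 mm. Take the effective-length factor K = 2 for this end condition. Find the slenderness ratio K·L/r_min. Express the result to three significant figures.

λ ≈ 264

d_o = 142 mm, d_i = 129 mm
I = π(d_o⁴ − d_i⁴)/64 = π(142⁴ − 129.0⁴)/64 = 6.365×10^6 mm⁴
A = 2.767×10^3 mm²;  r_min = √(I/A) = √(6.365×10^6/2.767×10^3) = 47.96 mm
L_e = K·L = 2 × 6.33 m = 12.66 m = 12660 mm
λ = L_e / r_min = 12660 / 47.96 = 264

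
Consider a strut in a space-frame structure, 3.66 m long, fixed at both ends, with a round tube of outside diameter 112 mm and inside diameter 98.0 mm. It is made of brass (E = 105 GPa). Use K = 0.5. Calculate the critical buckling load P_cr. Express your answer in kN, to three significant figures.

P_cr ≈ 989 kN

d_o = 112 mm, d_i = 98.0 mm
I = π(d_o⁴ − d_i⁴)/64 = π(112⁴ − 98.00⁴)/64 = 3.196×10^6 mm⁴
I = 3.196×10^6 mm⁴ = 3.196×10^-6 m⁴
Effective length L_e = K·L = 0.5 × 3.66 = 1.830 m
P_cr = π²EI / L_e² = π² × 105×10⁹ × 3.196×10^-6 / 1.830² = 9.891×10^5 N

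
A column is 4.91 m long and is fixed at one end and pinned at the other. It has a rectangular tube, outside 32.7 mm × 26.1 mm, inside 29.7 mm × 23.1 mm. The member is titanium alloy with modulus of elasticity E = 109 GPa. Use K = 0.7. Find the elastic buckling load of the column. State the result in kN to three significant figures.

Weak-axis I_min = (h_o·b_o³ − h_i·b_i³)/12 with b_o = 26.1, b_i = 23.10 mm (shorter outer/inner sides).
I_min = (32.7×26.1³ − 29.70×23.10³)/12 = 1.794×10^4 mm⁴
I = 1.794×10^4 mm⁴ = 1.794×10^-8 m⁴
Effective length L_e = K·L = 0.7 × 4.91 = 3.437 m
P_cr = π²EI / L_e² = π² × 109×10⁹ × 1.794×10^-8 / 3.437² = 1.634×10^3 N

P_cr ≈ 1.63 kN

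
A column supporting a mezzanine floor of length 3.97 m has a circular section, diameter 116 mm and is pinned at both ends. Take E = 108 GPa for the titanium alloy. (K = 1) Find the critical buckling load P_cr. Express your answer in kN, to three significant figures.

I = πd⁴/64 = π×116⁴/64 = 8.888×10^6 mm⁴
I = 8.888×10^6 mm⁴ = 8.888×10^-6 m⁴
Effective length L_e = K·L = 1 × 3.97 = 3.970 m
P_cr = π²EI / L_e² = π² × 108×10⁹ × 8.888×10^-6 / 3.970² = 6.011×10^5 N

P_cr ≈ 601 kN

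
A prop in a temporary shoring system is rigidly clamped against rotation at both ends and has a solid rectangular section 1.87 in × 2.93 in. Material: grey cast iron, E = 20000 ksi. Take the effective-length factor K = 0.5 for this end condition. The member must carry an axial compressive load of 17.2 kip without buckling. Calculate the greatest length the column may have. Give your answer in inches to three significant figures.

Buckling occurs about the weak axis: I_min = h·b³/12 with b = 1.87 in (the shorter side).
I_min = 2.93×1.87³/12 = 1.597 in⁴
At the buckling limit P_cr = P = 1.720×10^4 lb
From P_cr = π²EI/(K·L)²:  L = (1/K)·√(π²EI/P_cr) = (1/0.5)·√(π²×2.00×10^7×1.597/1.720×10^4)
L = 271 in

L_max ≈ 271 in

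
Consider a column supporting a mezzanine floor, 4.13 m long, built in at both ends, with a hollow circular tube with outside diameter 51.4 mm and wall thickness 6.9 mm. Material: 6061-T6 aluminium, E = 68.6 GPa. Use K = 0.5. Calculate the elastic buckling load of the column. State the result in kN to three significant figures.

P_cr ≈ 38.8 kN

Inner diameter d_i = 51.4 − 2×6.9 = 37.60 mm
I = π(d_o⁴ − d_i⁴)/64 = π(51.4⁴ − 37.60⁴)/64 = 2.445×10^5 mm⁴
I = 2.445×10^5 mm⁴ = 2.445×10^-7 m⁴
Effective length L_e = K·L = 0.5 × 4.13 = 2.065 m
P_cr = π²EI / L_e² = π² × 68.6×10⁹ × 2.445×10^-7 / 2.065² = 3.882×10^4 N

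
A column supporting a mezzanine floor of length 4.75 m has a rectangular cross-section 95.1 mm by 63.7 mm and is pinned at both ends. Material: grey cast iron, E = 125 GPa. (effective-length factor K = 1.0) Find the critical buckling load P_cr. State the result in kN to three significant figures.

Buckling occurs about the weak axis: I_min = h·b³/12 with b = 63.7 mm (the shorter side).
I_min = 95.1×63.7³/12 = 2.048×10^6 mm⁴
I = 2.048×10^6 mm⁴ = 2.048×10^-6 m⁴
Effective length L_e = K·L = 1 × 4.75 = 4.750 m
P_cr = π²EI / L_e² = π² × 125×10⁹ × 2.048×10^-6 / 4.750² = 1.120×10^5 N

P_cr ≈ 112 kN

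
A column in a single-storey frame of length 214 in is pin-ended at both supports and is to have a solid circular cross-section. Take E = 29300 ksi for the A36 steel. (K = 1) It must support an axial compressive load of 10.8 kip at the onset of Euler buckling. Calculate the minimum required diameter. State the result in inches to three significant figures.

L_e = K·L = 1 × 214 = 214.0 in
Required I = P_cr·L_e²/(π²E) = 1.080×10^4 × 214.0² / (π² × 2.93×10^7) = 1.710 in⁴
Solid circle: I = πd⁴/64  ⇒  d = (64I/π)^(1/4) = (64×1.710/π)^(1/4) = 2.43 in

d ≈ 2.43 in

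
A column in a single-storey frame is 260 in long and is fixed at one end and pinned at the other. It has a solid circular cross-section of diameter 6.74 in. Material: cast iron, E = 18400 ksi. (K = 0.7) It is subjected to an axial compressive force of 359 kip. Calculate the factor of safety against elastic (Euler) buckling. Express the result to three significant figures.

n ≈ 1.55

I = πd⁴/64 = π×6.74⁴/64 = 101.3 in⁴
Effective length L_e = K·L = 0.7 × 260 = 182.0 in
P_cr = π²EI / L_e² = π² × 18400×10³ × 101.3 / 182.0² = 5.554×10^5 lb
Factor of safety n = P_cr / P = 555.37 / 359 = 1.55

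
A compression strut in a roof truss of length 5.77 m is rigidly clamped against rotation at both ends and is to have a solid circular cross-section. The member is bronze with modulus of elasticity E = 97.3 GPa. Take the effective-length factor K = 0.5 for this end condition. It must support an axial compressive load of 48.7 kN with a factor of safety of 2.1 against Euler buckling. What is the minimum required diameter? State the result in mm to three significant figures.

d ≈ 65.2 mm

Required P_cr = n·P = 2.1 × 48.7 = 102.3 kN
L_e = K·L = 0.5 × 5.77 = 2.885 m
Required I = P_cr·L_e²/(π²E) = 1.023×10^5 × 2.885² / (π² × 9.73×10^10) = 8.864×10^-7 m⁴
I_req = 8.864×10^5 mm⁴
Solid circle: I = πd⁴/64  ⇒  d = (64I/π)^(1/4) = (64×8.864×10^5/π)^(1/4) = 65.2 mm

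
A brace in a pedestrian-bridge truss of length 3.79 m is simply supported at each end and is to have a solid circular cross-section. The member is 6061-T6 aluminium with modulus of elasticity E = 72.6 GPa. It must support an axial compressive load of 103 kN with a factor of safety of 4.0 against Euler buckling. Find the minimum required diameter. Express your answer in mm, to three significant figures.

d ≈ 114 mm

Required P_cr = n·P = 4.0 × 103 = 412.0 kN
L_e = K·L = 1 × 3.79 = 3.790 m
Required I = P_cr·L_e²/(π²E) = 4.120×10^5 × 3.790² / (π² × 7.26×10^10) = 8.259×10^-6 m⁴
I_req = 8.259×10^6 mm⁴
Solid circle: I = πd⁴/64  ⇒  d = (64I/π)^(1/4) = (64×8.259×10^6/π)^(1/4) = 114 mm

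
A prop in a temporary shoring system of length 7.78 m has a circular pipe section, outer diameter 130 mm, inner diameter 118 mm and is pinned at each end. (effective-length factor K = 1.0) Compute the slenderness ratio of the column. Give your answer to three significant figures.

λ ≈ 177

d_o = 130 mm, d_i = 118 mm
I = π(d_o⁴ − d_i⁴)/64 = π(130⁴ − 118.0⁴)/64 = 4.503×10^6 mm⁴
A = 2.337×10^3 mm²;  r_min = √(I/A) = √(4.503×10^6/2.337×10^3) = 43.89 mm
L_e = K·L = 1 × 7.78 m = 7.780 m = 7780.0 mm
λ = L_e / r_min = 7780.0 / 43.89 = 177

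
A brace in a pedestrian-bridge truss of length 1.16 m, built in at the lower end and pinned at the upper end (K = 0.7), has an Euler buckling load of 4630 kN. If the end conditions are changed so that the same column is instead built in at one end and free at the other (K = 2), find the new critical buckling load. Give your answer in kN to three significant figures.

P_cr ≈ 567 kN

P_cr ∝ 1/K², so P_cr,new = P_cr,old × (K_old/K_new)² = 4630 × (0.7/2)²
= 4630 × 0.1225 = 567 kN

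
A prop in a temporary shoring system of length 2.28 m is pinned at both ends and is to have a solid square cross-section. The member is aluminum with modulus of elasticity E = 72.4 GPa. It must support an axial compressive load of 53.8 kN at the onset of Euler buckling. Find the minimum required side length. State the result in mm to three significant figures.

a ≈ 46.6 mm

L_e = K·L = 1 × 2.28 = 2.280 m
Required I = P_cr·L_e²/(π²E) = 5.380×10^4 × 2.280² / (π² × 7.24×10^10) = 3.914×10^-7 m⁴
I_req = 3.914×10^5 mm⁴
Solid square: I = a⁴/12  ⇒  a = (12I)^(1/4) = (12×3.914×10^5)^(1/4) = 46.6 mm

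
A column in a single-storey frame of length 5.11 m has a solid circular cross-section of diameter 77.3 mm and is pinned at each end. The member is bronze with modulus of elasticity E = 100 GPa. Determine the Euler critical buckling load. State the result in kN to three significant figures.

I = πd⁴/64 = π×77.3⁴/64 = 1.753×10^6 mm⁴
I = 1.753×10^6 mm⁴ = 1.753×10^-6 m⁴
Effective length L_e = K·L = 1 × 5.11 = 5.110 m
P_cr = π²EI / L_e² = π² × 100×10⁹ × 1.753×10^-6 / 5.110² = 6.624×10^4 N

P_cr ≈ 66.2 kN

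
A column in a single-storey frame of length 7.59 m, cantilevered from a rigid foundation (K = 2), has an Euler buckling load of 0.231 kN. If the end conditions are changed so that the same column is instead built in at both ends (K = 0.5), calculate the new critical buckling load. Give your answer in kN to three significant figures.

P_cr ≈ 3.70 kN

P_cr ∝ 1/K², so P_cr,new = P_cr,old × (K_old/K_new)² = 0.231 × (2/0.5)²
= 0.231 × 16.00 = 3.70 kN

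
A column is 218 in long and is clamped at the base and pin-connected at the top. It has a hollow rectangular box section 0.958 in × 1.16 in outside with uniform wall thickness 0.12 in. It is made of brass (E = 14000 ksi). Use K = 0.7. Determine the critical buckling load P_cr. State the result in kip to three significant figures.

Inner dimensions: h_i = 1.16 − 2×0.12 = 0.9200 in, b_i = 0.958 − 2×0.12 = 0.7180 in
Weak-axis I_min = (h_o·b_o³ − h_i·b_i³)/12 with b_o = 0.958, b_i = 0.7180 in (shorter outer/inner sides).
I_min = (1.16×0.958³ − 0.9200×0.7180³)/12 = 5.661×10^-2 in⁴
Effective length L_e = K·L = 0.7 × 218 = 152.6 in
P_cr = π²EI / L_e² = π² × 14000×10³ × 5.661×10^-2 / 152.6² = 335.9 lb

P_cr ≈ 0.336 kip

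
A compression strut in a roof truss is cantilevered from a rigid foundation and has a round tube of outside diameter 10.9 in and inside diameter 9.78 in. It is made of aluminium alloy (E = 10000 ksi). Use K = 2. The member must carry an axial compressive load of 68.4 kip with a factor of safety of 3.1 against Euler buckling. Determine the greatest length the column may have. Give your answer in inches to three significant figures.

L_max ≈ 168 in

d_o = 10.9 in, d_i = 9.78 in
I = π(d_o⁴ − d_i⁴)/64 = π(10.9⁴ − 9.780⁴)/64 = 243.8 in⁴
Required critical load P_cr = n·P = 3.1 × 68.4 = 212.0 kip = 2.120×10^5 lb
From P_cr = π²EI/(K·L)²:  L = (1/K)·√(π²EI/P_cr) = (1/2)·√(π²×1.00×10^7×243.8/2.120×10^5)
L = 168 in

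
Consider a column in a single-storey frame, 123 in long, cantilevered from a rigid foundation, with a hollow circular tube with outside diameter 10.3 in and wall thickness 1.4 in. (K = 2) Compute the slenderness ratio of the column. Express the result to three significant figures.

λ ≈ 77.2

Inner diameter d_i = 10.3 − 2×1.4 = 7.500 in
I = π(d_o⁴ − d_i⁴)/64 = π(10.3⁴ − 7.500⁴)/64 = 397.2 in⁴
A = 39.14 in²;  r_min = √(I/A) = √(397.2/39.14) = 3.185 in
L_e = K·L = 2 × 123 = 246.0 in
λ = L_e / r_min = 246.00 / 3.185 = 77.2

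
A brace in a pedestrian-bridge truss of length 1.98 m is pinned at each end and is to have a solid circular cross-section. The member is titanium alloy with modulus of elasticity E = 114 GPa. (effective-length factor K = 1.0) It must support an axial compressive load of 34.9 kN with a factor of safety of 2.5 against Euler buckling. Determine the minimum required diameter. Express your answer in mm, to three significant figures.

Required P_cr = n·P = 2.5 × 34.9 = 87.25 kN
L_e = K·L = 1 × 1.98 = 1.980 m
Required I = P_cr·L_e²/(π²E) = 8.725×10^4 × 1.980² / (π² × 1.14×10^11) = 3.040×10^-7 m⁴
I_req = 3.040×10^5 mm⁴
Solid circle: I = πd⁴/64  ⇒  d = (64I/π)^(1/4) = (64×3.040×10^5/π)^(1/4) = 49.9 mm

d ≈ 49.9 mm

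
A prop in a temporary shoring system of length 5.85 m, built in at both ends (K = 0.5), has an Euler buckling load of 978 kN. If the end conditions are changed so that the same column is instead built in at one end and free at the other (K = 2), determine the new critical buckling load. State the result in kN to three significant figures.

P_cr ∝ 1/K², so P_cr,new = P_cr,old × (K_old/K_new)² = 978 × (0.5/2)²
= 978 × 0.06250 = 61.1 kN

P_cr ≈ 61.1 kN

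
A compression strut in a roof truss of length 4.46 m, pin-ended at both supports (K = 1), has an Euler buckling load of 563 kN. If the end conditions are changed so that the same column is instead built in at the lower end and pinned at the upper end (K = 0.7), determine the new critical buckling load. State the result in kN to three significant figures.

P_cr ≈ 1150 kN

P_cr ∝ 1/K², so P_cr,new = P_cr,old × (K_old/K_new)² = 563 × (1/0.7)²
= 563 × 2.041 = 1150 kN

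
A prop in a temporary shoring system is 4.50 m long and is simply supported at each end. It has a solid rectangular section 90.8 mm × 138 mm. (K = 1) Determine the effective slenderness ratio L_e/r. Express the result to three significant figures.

λ ≈ 172

Buckling occurs about the weak axis: I_min = h·b³/12 with b = 90.8 mm (the shorter side).
I_min = 138×90.8³/12 = 8.609×10^6 mm⁴
A = 1.253×10^4 mm²;  r_min = √(I/A) = √(8.609×10^6/1.253×10^4) = 26.21 mm
L_e = K·L = 1 × 4.50 m = 4.500 m = 4500.0 mm
λ = L_e / r_min = 4500.0 / 26.21 = 172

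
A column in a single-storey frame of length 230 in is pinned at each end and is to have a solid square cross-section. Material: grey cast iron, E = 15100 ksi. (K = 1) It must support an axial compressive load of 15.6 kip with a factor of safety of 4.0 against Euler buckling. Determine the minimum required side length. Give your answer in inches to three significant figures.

a ≈ 4.04 in

Required P_cr = n·P = 4.0 × 15.6 = 62.40 kip
L_e = K·L = 1 × 230 = 230.0 in
Required I = P_cr·L_e²/(π²E) = 6.240×10^4 × 230.0² / (π² × 1.51×10^7) = 22.15 in⁴
Solid square: I = a⁴/12  ⇒  a = (12I)^(1/4) = (12×22.15)^(1/4) = 4.04 in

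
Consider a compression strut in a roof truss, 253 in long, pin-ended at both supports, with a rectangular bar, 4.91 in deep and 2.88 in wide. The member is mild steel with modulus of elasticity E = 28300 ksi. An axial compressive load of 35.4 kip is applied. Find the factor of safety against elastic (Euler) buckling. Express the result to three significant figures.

Buckling occurs about the weak axis: I_min = h·b³/12 with b = 2.88 in (the shorter side).
I_min = 4.91×2.88³/12 = 9.774 in⁴
Effective length L_e = K·L = 1 × 253 = 253.0 in
P_cr = π²EI / L_e² = π² × 28300×10³ × 9.774 / 253.0² = 4.265×10^4 lb
Factor of safety n = P_cr / P = 42.650 / 35.4 = 1.20

n ≈ 1.20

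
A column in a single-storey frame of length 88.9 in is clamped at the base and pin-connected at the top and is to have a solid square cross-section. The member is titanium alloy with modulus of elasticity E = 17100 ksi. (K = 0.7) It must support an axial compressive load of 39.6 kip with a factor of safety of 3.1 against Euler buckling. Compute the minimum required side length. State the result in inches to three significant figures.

a ≈ 2.41 in

Required P_cr = n·P = 3.1 × 39.6 = 122.8 kip
L_e = K·L = 0.7 × 88.9 = 62.23 in
Required I = P_cr·L_e²/(π²E) = 1.228×10^5 × 62.23² / (π² × 1.71×10^7) = 2.817 in⁴
Solid square: I = a⁴/12  ⇒  a = (12I)^(1/4) = (12×2.817)^(1/4) = 2.41 in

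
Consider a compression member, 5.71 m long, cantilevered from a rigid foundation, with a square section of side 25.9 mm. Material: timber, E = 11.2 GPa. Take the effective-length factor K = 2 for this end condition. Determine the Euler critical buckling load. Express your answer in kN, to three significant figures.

P_cr ≈ 0.0318 kN

I = a⁴/12 = 25.9⁴/12 = 3.750×10^4 mm⁴
I = 3.750×10^4 mm⁴ = 3.750×10^-8 m⁴
Effective length L_e = K·L = 2 × 5.71 = 11.42 m
P_cr = π²EI / L_e² = π² × 11.2×10⁹ × 3.750×10^-8 / 11.42² = 31.78 N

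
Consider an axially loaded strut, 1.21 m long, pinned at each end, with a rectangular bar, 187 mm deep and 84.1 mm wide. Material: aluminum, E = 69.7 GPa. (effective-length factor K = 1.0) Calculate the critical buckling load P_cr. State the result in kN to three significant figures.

Buckling occurs about the weak axis: I_min = h·b³/12 with b = 84.1 mm (the shorter side).
I_min = 187×84.1³/12 = 9.269×10^6 mm⁴
I = 9.269×10^6 mm⁴ = 9.269×10^-6 m⁴
Effective length L_e = K·L = 1 × 1.21 = 1.210 m
P_cr = π²EI / L_e² = π² × 69.7×10⁹ × 9.269×10^-6 / 1.210² = 4.355×10^6 N

P_cr ≈ 4360 kN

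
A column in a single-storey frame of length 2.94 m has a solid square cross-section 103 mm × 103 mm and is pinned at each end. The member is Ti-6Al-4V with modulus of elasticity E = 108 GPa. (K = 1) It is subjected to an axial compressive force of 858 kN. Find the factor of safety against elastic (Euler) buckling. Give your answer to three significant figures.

I = a⁴/12 = 103⁴/12 = 9.379×10^6 mm⁴
I = 9.379×10^6 mm⁴ = 9.379×10^-6 m⁴
Effective length L_e = K·L = 1 × 2.94 = 2.940 m
P_cr = π²EI / L_e² = π² × 108×10⁹ × 9.379×10^-6 / 2.940² = 1.157×10^6 N
Factor of safety n = P_cr / P = 1156.6 / 858 = 1.35

n ≈ 1.35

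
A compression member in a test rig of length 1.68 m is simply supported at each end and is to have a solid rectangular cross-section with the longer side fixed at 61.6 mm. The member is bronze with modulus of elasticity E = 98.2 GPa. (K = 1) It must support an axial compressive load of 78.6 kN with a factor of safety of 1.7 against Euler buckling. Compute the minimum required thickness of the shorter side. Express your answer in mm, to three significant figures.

Required P_cr = n·P = 1.7 × 78.6 = 133.6 kN
L_e = K·L = 1 × 1.68 = 1.680 m
Required I = P_cr·L_e²/(π²E) = 1.336×10^5 × 1.680² / (π² × 9.82×10^10) = 3.891×10^-7 m⁴
I_req = 3.891×10^5 mm⁴
Rectangle, weak axis: I_min = h·b³/12 with h = 61.6 mm fixed  ⇒  b = (12I/h)^(1/3) = 42.3 mm

b ≈ 42.3 mm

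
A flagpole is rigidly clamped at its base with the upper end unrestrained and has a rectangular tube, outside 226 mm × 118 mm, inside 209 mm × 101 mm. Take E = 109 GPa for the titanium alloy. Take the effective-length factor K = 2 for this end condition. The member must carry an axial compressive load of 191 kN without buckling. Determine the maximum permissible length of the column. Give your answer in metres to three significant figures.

L_max ≈ 4.28 m

Weak-axis I_min = (h_o·b_o³ − h_i·b_i³)/12 with b_o = 118, b_i = 101.0 mm (shorter outer/inner sides).
I_min = (226×118³ − 209.0×101.0³)/12 = 1.300×10^7 mm⁴
I = 1.300×10^-5 m⁴
At the buckling limit P_cr = P = 1.910×10^5 N
From P_cr = π²EI/(K·L)²:  L = (1/K)·√(π²EI/P_cr) = (1/2)·√(π²×1.09×10^11×1.300×10^-5/1.910×10^5)
L = 4.28 m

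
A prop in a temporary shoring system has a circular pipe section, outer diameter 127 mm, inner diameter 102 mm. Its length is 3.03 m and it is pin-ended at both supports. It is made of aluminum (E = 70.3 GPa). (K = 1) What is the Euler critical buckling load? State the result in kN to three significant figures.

d_o = 127 mm, d_i = 102 mm
I = π(d_o⁴ − d_i⁴)/64 = π(127⁴ − 102.0⁴)/64 = 7.456×10^6 mm⁴
I = 7.456×10^6 mm⁴ = 7.456×10^-6 m⁴
Effective length L_e = K·L = 1 × 3.03 = 3.030 m
P_cr = π²EI / L_e² = π² × 70.3×10⁹ × 7.456×10^-6 / 3.030² = 5.635×10^5 N

P_cr ≈ 564 kN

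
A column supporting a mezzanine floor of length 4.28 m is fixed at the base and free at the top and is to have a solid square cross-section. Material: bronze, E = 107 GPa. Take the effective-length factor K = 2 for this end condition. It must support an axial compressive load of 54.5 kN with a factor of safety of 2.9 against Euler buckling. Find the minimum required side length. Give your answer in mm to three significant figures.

a ≈ 107 mm

Required P_cr = n·P = 2.9 × 54.5 = 158.0 kN
L_e = K·L = 2 × 4.28 = 8.560 m
Required I = P_cr·L_e²/(π²E) = 1.581×10^5 × 8.560² / (π² × 1.07×10^11) = 1.097×10^-5 m⁴
I_req = 1.097×10^7 mm⁴
Solid square: I = a⁴/12  ⇒  a = (12I)^(1/4) = (12×1.097×10^7)^(1/4) = 107 mm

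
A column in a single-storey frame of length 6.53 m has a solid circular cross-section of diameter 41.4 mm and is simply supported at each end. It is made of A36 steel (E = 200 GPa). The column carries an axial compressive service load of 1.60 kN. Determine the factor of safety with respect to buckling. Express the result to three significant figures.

I = πd⁴/64 = π×41.4⁴/64 = 1.442×10^5 mm⁴
I = 1.442×10^5 mm⁴ = 1.442×10^-7 m⁴
Effective length L_e = K·L = 1 × 6.53 = 6.530 m
P_cr = π²EI / L_e² = π² × 200×10⁹ × 1.442×10^-7 / 6.530² = 6.675×10^3 N
Factor of safety n = P_cr / P = 6.6754 / 1.60 = 4.17

n ≈ 4.17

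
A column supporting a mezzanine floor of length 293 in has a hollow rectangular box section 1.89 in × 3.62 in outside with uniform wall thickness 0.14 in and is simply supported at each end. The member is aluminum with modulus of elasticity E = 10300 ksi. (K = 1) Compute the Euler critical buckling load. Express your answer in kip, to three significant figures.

P_cr ≈ 1.04 kip

Inner dimensions: h_i = 3.62 − 2×0.14 = 3.340 in, b_i = 1.89 − 2×0.14 = 1.610 in
Weak-axis I_min = (h_o·b_o³ − h_i·b_i³)/12 with b_o = 1.89, b_i = 1.610 in (shorter outer/inner sides).
I_min = (3.62×1.89³ − 3.340×1.610³)/12 = 0.8751 in⁴
Effective length L_e = K·L = 1 × 293 = 293.0 in
P_cr = π²EI / L_e² = π² × 10300×10³ × 0.8751 / 293.0² = 1.036×10^3 lb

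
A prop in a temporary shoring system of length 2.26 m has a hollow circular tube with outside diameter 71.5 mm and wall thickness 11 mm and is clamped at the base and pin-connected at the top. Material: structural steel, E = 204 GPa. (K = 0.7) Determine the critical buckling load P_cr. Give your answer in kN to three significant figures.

P_cr ≈ 795 kN

Inner diameter d_i = 71.5 − 2×11 = 49.50 mm
I = π(d_o⁴ − d_i⁴)/64 = π(71.5⁴ − 49.50⁴)/64 = 9.882×10^5 mm⁴
I = 9.882×10^5 mm⁴ = 9.882×10^-7 m⁴
Effective length L_e = K·L = 0.7 × 2.26 = 1.582 m
P_cr = π²EI / L_e² = π² × 204×10⁹ × 9.882×10^-7 / 1.582² = 7.950×10^5 N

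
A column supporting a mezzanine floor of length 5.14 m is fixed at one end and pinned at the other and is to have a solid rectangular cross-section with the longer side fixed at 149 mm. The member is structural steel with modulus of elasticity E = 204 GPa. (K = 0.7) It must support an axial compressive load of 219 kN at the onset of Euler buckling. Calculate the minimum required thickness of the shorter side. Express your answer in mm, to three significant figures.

b ≈ 48.4 mm

L_e = K·L = 0.7 × 5.14 = 3.598 m
Required I = P_cr·L_e²/(π²E) = 2.190×10^5 × 3.598² / (π² × 2.04×10^11) = 1.408×10^-6 m⁴
I_req = 1.408×10^6 mm⁴
Rectangle, weak axis: I_min = h·b³/12 with h = 149 mm fixed  ⇒  b = (12I/h)^(1/3) = 48.4 mm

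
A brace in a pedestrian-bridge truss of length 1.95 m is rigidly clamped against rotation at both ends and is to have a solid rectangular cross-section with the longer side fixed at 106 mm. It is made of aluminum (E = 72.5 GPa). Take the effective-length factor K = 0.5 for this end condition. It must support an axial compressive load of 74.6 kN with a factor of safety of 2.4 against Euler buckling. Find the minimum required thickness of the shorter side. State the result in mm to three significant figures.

Required P_cr = n·P = 2.4 × 74.6 = 179.0 kN
L_e = K·L = 0.5 × 1.95 = 0.9750 m
Required I = P_cr·L_e²/(π²E) = 1.790×10^5 × 0.9750² / (π² × 7.25×10^10) = 2.379×10^-7 m⁴
I_req = 2.379×10^5 mm⁴
Rectangle, weak axis: I_min = h·b³/12 with h = 106 mm fixed  ⇒  b = (12I/h)^(1/3) = 30.0 mm

b ≈ 30.0 mm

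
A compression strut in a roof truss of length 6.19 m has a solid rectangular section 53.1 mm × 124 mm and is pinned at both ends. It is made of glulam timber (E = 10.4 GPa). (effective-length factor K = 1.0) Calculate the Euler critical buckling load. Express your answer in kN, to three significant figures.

P_cr ≈ 4.14 kN

Buckling occurs about the weak axis: I_min = h·b³/12 with b = 53.1 mm (the shorter side).
I_min = 124×53.1³/12 = 1.547×10^6 mm⁴
I = 1.547×10^6 mm⁴ = 1.547×10^-6 m⁴
Effective length L_e = K·L = 1 × 6.19 = 6.190 m
P_cr = π²EI / L_e² = π² × 10.4×10⁹ × 1.547×10^-6 / 6.190² = 4.145×10^3 N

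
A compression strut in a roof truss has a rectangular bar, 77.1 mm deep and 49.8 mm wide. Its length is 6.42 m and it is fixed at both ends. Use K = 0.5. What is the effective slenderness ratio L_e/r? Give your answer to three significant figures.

Buckling occurs about the weak axis: I_min = h·b³/12 with b = 49.8 mm (the shorter side).
I_min = 77.1×49.8³/12 = 7.935×10^5 mm⁴
A = 3.840×10^3 mm²;  r_min = √(I/A) = √(7.935×10^5/3.840×10^3) = 14.38 mm
L_e = K·L = 0.5 × 6.42 m = 3.210 m = 3210.0 mm
λ = L_e / r_min = 3210.0 / 14.38 = 223

λ ≈ 223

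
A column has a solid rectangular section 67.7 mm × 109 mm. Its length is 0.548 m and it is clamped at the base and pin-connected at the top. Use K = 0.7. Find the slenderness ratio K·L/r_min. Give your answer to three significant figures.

Buckling occurs about the weak axis: I_min = h·b³/12 with b = 67.7 mm (the shorter side).
I_min = 109×67.7³/12 = 2.818×10^6 mm⁴
A = 7.379×10^3 mm²;  r_min = √(I/A) = √(2.818×10^6/7.379×10^3) = 19.54 mm
L_e = K·L = 0.7 × 0.548 m = 0.3836 m = 383.60 mm
λ = L_e / r_min = 383.60 / 19.54 = 19.6

λ ≈ 19.6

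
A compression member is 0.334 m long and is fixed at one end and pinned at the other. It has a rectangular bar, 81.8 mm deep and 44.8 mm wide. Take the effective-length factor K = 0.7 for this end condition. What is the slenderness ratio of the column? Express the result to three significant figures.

λ ≈ 18.1

Buckling occurs about the weak axis: I_min = h·b³/12 with b = 44.8 mm (the shorter side).
I_min = 81.8×44.8³/12 = 6.129×10^5 mm⁴
A = 3.665×10^3 mm²;  r_min = √(I/A) = √(6.129×10^5/3.665×10^3) = 12.93 mm
L_e = K·L = 0.7 × 0.334 m = 0.2338 m = 233.80 mm
λ = L_e / r_min = 233.80 / 12.93 = 18.1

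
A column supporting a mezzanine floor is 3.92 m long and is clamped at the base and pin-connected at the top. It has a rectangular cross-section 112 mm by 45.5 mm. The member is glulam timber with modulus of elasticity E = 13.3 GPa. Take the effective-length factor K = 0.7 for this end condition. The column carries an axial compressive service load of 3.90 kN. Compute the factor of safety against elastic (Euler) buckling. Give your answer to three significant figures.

Buckling occurs about the weak axis: I_min = h·b³/12 with b = 45.5 mm (the shorter side).
I_min = 112×45.5³/12 = 8.792×10^5 mm⁴
I = 8.792×10^5 mm⁴ = 8.792×10^-7 m⁴
Effective length L_e = K·L = 0.7 × 3.92 = 2.744 m
P_cr = π²EI / L_e² = π² × 13.3×10⁹ × 8.792×10^-7 / 2.744² = 1.533×10^4 N
Factor of safety n = P_cr / P = 15.327 / 3.90 = 3.93

n ≈ 3.93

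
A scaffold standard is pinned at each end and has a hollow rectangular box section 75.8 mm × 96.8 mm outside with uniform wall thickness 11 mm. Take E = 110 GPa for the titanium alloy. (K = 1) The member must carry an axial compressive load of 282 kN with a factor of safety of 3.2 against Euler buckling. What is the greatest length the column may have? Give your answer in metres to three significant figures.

Inner dimensions: h_i = 96.8 − 2×11 = 74.80 mm, b_i = 75.8 − 2×11 = 53.80 mm
Weak-axis I_min = (h_o·b_o³ − h_i·b_i³)/12 with b_o = 75.8, b_i = 53.80 mm (shorter outer/inner sides).
I_min = (96.8×75.8³ − 74.80×53.80³)/12 = 2.543×10^6 mm⁴
I = 2.543×10^-6 m⁴
Required critical load P_cr = n·P = 3.2 × 282 = 902.4 kN = 9.024×10^5 N
From P_cr = π²EI/(K·L)²:  L = (1/K)·√(π²EI/P_cr) = (1/1)·√(π²×1.10×10^11×2.543×10^-6/9.024×10^5)
L = 1.75 m

L_max ≈ 1.75 m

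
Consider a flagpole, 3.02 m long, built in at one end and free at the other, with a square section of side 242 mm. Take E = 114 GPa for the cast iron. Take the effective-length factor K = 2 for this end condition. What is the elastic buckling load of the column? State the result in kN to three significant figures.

P_cr ≈ 8810 kN

I = a⁴/12 = 242⁴/12 = 2.858×10^8 mm⁴
I = 2.858×10^8 mm⁴ = 2.858×10^-4 m⁴
Effective length L_e = K·L = 2 × 3.02 = 6.040 m
P_cr = π²EI / L_e² = π² × 114×10⁹ × 2.858×10^-4 / 6.040² = 8.815×10^6 N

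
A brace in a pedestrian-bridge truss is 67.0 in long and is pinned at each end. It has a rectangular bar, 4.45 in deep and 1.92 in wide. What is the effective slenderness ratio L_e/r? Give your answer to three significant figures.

λ ≈ 121

For a rectangle r_min = b/√12 = 1.92/√12 = 0.5543 in
L_e = K·L = 1 × 67.0 = 67.00 in
λ = L_e / r_min = 67.000 / 0.5543 = 121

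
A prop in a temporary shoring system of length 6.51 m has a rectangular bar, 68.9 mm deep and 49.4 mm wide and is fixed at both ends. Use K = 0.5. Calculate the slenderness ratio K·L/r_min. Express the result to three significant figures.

Buckling occurs about the weak axis: I_min = h·b³/12 with b = 49.4 mm (the shorter side).
I_min = 68.9×49.4³/12 = 6.922×10^5 mm⁴
A = 3.404×10^3 mm²;  r_min = √(I/A) = √(6.922×10^5/3.404×10^3) = 14.26 mm
L_e = K·L = 0.5 × 6.51 m = 3.255 m = 3255.0 mm
λ = L_e / r_min = 3255.0 / 14.26 = 228

λ ≈ 228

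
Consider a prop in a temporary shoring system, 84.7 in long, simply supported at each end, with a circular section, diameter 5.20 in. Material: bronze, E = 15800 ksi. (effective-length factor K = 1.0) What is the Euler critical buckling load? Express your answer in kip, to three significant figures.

P_cr ≈ 780 kip

I = πd⁴/64 = π×5.20⁴/64 = 35.89 in⁴
Effective length L_e = K·L = 1 × 84.7 = 84.70 in
P_cr = π²EI / L_e² = π² × 15800×10³ × 35.89 / 84.70² = 7.801×10^5 lb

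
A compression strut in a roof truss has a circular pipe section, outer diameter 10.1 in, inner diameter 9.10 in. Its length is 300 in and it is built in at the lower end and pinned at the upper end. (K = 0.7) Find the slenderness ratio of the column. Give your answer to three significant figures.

d_o = 10.1 in, d_i = 9.10 in
I = π(d_o⁴ − d_i⁴)/64 = π(10.1⁴ − 9.100⁴)/64 = 174.2 in⁴
A = 15.08 in²;  r_min = √(I/A) = √(174.2/15.08) = 3.399 in
L_e = K·L = 0.7 × 300 = 210.0 in
λ = L_e / r_min = 210.00 / 3.399 = 61.8

λ ≈ 61.8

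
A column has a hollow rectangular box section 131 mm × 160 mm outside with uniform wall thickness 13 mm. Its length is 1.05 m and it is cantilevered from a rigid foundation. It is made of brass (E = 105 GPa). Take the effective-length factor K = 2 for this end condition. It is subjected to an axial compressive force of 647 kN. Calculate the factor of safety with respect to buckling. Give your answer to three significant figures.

Inner dimensions: h_i = 160 − 2×13 = 134.0 mm, b_i = 131 − 2×13 = 105.0 mm
Weak-axis I_min = (h_o·b_o³ − h_i·b_i³)/12 with b_o = 131, b_i = 105.0 mm (shorter outer/inner sides).
I_min = (160×131³ − 134.0×105.0³)/12 = 1.705×10^7 mm⁴
I = 1.705×10^7 mm⁴ = 1.705×10^-5 m⁴
Effective length L_e = K·L = 2 × 1.05 = 2.100 m
P_cr = π²EI / L_e² = π² × 105×10⁹ × 1.705×10^-5 / 2.100² = 4.006×10^6 N
Factor of safety n = P_cr / P = 4006.1 / 647 = 6.19

n ≈ 6.19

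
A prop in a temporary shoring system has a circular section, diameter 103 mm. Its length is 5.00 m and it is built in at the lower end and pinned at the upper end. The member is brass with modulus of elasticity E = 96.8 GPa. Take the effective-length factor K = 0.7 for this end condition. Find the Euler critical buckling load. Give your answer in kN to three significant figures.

I = πd⁴/64 = π×103⁴/64 = 5.525×10^6 mm⁴
I = 5.525×10^6 mm⁴ = 5.525×10^-6 m⁴
Effective length L_e = K·L = 0.7 × 5.00 = 3.500 m
P_cr = π²EI / L_e² = π² × 96.8×10⁹ × 5.525×10^-6 / 3.500² = 4.309×10^5 N

P_cr ≈ 431 kN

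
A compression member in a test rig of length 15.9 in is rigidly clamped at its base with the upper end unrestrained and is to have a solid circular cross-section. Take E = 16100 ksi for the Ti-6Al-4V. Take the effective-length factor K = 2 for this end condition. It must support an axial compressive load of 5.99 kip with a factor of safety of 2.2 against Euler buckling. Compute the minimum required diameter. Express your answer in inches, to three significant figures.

d ≈ 1.14 in

Required P_cr = n·P = 2.2 × 5.99 = 13.18 kip
L_e = K·L = 2 × 15.9 = 31.80 in
Required I = P_cr·L_e²/(π²E) = 1.318×10^4 × 31.80² / (π² × 1.61×10^7) = 8.386×10^-2 in⁴
Solid circle: I = πd⁴/64  ⇒  d = (64I/π)^(1/4) = (64×8.386×10^-2/π)^(1/4) = 1.14 in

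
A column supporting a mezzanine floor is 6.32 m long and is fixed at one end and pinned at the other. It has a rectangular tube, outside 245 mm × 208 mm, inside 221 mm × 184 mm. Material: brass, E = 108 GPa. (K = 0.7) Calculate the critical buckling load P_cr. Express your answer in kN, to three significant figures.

Weak-axis I_min = (h_o·b_o³ − h_i·b_i³)/12 with b_o = 208, b_i = 184.0 mm (shorter outer/inner sides).
I_min = (245×208³ − 221.0×184.0³)/12 = 6.900×10^7 mm⁴
I = 6.900×10^7 mm⁴ = 6.900×10^-5 m⁴
Effective length L_e = K·L = 0.7 × 6.32 = 4.424 m
P_cr = π²EI / L_e² = π² × 108×10⁹ × 6.900×10^-5 / 4.424² = 3.758×10^6 N

P_cr ≈ 3760 kN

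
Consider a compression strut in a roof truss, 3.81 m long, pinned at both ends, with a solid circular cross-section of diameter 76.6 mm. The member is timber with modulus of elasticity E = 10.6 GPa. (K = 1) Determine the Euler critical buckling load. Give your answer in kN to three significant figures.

P_cr ≈ 12.2 kN

I = πd⁴/64 = π×76.6⁴/64 = 1.690×10^6 mm⁴
I = 1.690×10^6 mm⁴ = 1.690×10^-6 m⁴
Effective length L_e = K·L = 1 × 3.81 = 3.810 m
P_cr = π²EI / L_e² = π² × 10.6×10⁹ × 1.690×10^-6 / 3.810² = 1.218×10^4 N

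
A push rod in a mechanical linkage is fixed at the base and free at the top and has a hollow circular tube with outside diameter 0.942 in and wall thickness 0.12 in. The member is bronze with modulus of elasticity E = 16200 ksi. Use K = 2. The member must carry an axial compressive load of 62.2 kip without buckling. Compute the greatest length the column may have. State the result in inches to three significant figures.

Inner diameter d_i = 0.942 − 2×0.12 = 0.7020 in
I = π(d_o⁴ − d_i⁴)/64 = π(0.942⁴ − 0.7020⁴)/64 = 2.673×10^-2 in⁴
At the buckling limit P_cr = P = 6.220×10^4 lb
From P_cr = π²EI/(K·L)²:  L = (1/K)·√(π²EI/P_cr) = (1/2)·√(π²×1.62×10^7×2.673×10^-2/6.220×10^4)
L = 4.14 in

L_max ≈ 4.14 in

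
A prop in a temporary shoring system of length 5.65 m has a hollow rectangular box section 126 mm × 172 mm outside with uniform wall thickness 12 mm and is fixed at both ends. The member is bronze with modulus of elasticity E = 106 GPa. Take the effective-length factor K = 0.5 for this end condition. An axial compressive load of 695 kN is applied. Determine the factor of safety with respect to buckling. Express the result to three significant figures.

Inner dimensions: h_i = 172 − 2×12 = 148.0 mm, b_i = 126 − 2×12 = 102.0 mm
Weak-axis I_min = (h_o·b_o³ − h_i·b_i³)/12 with b_o = 126, b_i = 102.0 mm (shorter outer/inner sides).
I_min = (172×126³ − 148.0×102.0³)/12 = 1.558×10^7 mm⁴
I = 1.558×10^7 mm⁴ = 1.558×10^-5 m⁴
Effective length L_e = K·L = 0.5 × 5.65 = 2.825 m
P_cr = π²EI / L_e² = π² × 106×10⁹ × 1.558×10^-5 / 2.825² = 2.043×10^6 N
Factor of safety n = P_cr / P = 2042.9 / 695 = 2.94

n ≈ 2.94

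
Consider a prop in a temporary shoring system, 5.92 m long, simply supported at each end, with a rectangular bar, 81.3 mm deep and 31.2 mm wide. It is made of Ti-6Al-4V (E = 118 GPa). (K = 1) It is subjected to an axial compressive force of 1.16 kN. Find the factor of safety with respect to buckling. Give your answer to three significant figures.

Buckling occurs about the weak axis: I_min = h·b³/12 with b = 31.2 mm (the shorter side).
I_min = 81.3×31.2³/12 = 2.058×10^5 mm⁴
I = 2.058×10^5 mm⁴ = 2.058×10^-7 m⁴
Effective length L_e = K·L = 1 × 5.92 = 5.920 m
P_cr = π²EI / L_e² = π² × 118×10⁹ × 2.058×10^-7 / 5.920² = 6.838×10^3 N
Factor of safety n = P_cr / P = 6.8377 / 1.16 = 5.89

n ≈ 5.89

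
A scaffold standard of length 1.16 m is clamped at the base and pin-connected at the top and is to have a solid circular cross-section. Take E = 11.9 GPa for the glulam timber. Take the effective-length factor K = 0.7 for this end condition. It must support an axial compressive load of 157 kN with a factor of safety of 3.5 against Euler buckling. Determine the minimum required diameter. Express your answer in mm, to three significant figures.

Required P_cr = n·P = 3.5 × 157 = 549.5 kN
L_e = K·L = 0.7 × 1.16 = 0.8120 m
Required I = P_cr·L_e²/(π²E) = 5.495×10^5 × 0.8120² / (π² × 1.19×10^10) = 3.085×10^-6 m⁴
I_req = 3.085×10^6 mm⁴
Solid circle: I = πd⁴/64  ⇒  d = (64I/π)^(1/4) = (64×3.085×10^6/π)^(1/4) = 89.0 mm

d ≈ 89.0 mm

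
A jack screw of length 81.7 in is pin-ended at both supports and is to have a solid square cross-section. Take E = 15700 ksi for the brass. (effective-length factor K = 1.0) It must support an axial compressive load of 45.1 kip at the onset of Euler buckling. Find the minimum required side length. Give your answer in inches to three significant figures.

L_e = K·L = 1 × 81.7 = 81.70 in
Required I = P_cr·L_e²/(π²E) = 4.510×10^4 × 81.70² / (π² × 1.57×10^7) = 1.943 in⁴
Solid square: I = a⁴/12  ⇒  a = (12I)^(1/4) = (12×1.943)^(1/4) = 2.20 in

a ≈ 2.20 in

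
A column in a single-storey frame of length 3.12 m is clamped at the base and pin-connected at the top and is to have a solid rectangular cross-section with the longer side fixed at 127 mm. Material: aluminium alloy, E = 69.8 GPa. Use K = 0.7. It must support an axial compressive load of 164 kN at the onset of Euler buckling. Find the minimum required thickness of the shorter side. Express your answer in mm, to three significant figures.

b ≈ 47.5 mm

L_e = K·L = 0.7 × 3.12 = 2.184 m
Required I = P_cr·L_e²/(π²E) = 1.640×10^5 × 2.184² / (π² × 6.98×10^10) = 1.136×10^-6 m⁴
I_req = 1.136×10^6 mm⁴
Rectangle, weak axis: I_min = h·b³/12 with h = 127 mm fixed  ⇒  b = (12I/h)^(1/3) = 47.5 mm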